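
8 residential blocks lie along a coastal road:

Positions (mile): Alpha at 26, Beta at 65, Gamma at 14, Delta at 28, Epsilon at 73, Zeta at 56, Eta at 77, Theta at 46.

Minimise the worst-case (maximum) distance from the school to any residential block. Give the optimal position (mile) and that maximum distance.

The 1-center on a line is the midpoint of the two extreme points: leftmost at 14, rightmost at 77.
Optimal location = (14 + 77)/2 = 45.5; maximum distance = (77 − 14)/2 = 31.5.

location 45.5, max distance 31.5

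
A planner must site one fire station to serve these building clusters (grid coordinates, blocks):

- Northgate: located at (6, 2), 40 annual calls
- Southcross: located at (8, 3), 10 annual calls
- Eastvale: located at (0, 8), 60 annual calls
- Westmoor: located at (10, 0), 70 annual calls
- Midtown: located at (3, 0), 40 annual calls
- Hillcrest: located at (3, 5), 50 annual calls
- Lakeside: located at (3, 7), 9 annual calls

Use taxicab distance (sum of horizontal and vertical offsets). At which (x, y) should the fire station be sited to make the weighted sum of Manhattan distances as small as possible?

Manhattan distance separates: Σwᵢ(|x−xᵢ|+|y−yᵢ|) = Σwᵢ|x−xᵢ| + Σwᵢ|y−yᵢ|, so x and y are optimised independently as 1-D weighted medians.
Total weight W = 279; half = 139.5.
x-coordinate, sorted with cumulative weight:
  x=0 (Eastvale, w=60) cum 60
  x=3 (Midtown, w=40) cum 100
  x=3 (Hillcrest, w=50) cum 150  ← median
  x=3 (Lakeside, w=9) cum 159
  x=6 (Northgate, w=40) cum 199
  x=8 (Southcross, w=10) cum 209
  x=10 (Westmoor, w=70) cum 279
⇒ x* = 3
y-coordinate, sorted with cumulative weight:
  y=0 (Westmoor, w=70) cum 70
  y=0 (Midtown, w=40) cum 110
  y=2 (Northgate, w=40) cum 150  ← median
  y=3 (Southcross, w=10) cum 160
  y=5 (Hillcrest, w=50) cum 210
  y=7 (Lakeside, w=9) cum 219
  y=8 (Eastvale, w=60) cum 279
⇒ y* = 2

(3, 2)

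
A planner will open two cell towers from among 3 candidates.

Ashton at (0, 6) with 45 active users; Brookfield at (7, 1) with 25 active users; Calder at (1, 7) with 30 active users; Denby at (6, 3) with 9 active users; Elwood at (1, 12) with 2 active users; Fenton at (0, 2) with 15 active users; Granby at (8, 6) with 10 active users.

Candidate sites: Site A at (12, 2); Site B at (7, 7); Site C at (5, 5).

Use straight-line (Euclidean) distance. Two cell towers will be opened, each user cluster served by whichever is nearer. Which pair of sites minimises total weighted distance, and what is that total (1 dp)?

{Site B, Site C}, total 612.8

Evaluate every pair (each demand assigned to the nearer of the two):
  {Site B, Site C}: total = 612.8
  {Site A, Site C}: total = 630.8
  {Site A, Site B}: total = 821.6
Best pair: {Site B, Site C} with total 612.8.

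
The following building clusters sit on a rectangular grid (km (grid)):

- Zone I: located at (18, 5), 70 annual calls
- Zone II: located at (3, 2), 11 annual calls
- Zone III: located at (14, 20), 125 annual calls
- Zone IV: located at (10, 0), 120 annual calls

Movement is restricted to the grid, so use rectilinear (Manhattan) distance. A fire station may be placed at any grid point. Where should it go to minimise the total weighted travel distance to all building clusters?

(14, 5)

Manhattan distance separates: Σwᵢ(|x−xᵢ|+|y−yᵢ|) = Σwᵢ|x−xᵢ| + Σwᵢ|y−yᵢ|, so x and y are optimised independently as 1-D weighted medians.
Total weight W = 326; half = 163.
x-coordinate, sorted with cumulative weight:
  x=3 (Zone II, w=11) cum 11
  x=10 (Zone IV, w=120) cum 131
  x=14 (Zone III, w=125) cum 256  ← median
  x=18 (Zone I, w=70) cum 326
⇒ x* = 14
y-coordinate, sorted with cumulative weight:
  y=0 (Zone IV, w=120) cum 120
  y=2 (Zone II, w=11) cum 131
  y=5 (Zone I, w=70) cum 201  ← median
  y=20 (Zone III, w=125) cum 326
⇒ y* = 5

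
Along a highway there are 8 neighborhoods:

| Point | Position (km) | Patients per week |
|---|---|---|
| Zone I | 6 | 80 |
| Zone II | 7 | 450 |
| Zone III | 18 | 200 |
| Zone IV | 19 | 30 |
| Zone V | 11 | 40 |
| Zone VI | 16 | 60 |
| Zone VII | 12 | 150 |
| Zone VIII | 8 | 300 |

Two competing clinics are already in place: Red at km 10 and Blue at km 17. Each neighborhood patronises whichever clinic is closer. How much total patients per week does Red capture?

1020

The indifferent point is the midpoint (10+17)/2 = 13.5; neighborhoods left of it (closer to Red at 10) go to Red, those right go to Blue.
  Zone I at 6 (w=80) → Red
  Zone II at 7 (w=450) → Red
  Zone VIII at 8 (w=300) → Red
  Zone V at 11 (w=40) → Red
  Zone VII at 12 (w=150) → Red
  Zone VI at 16 (w=60) → Blue
  Zone III at 18 (w=200) → Blue
  Zone IV at 19 (w=30) → Blue
Red captures 1020; Blue captures 290.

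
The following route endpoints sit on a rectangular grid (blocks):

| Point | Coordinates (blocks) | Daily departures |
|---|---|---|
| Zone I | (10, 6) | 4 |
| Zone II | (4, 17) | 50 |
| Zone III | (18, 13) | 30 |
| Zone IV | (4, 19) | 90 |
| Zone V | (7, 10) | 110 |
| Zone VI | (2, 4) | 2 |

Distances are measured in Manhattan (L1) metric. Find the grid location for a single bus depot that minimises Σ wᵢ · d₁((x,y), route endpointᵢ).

(7, 13)

Manhattan distance separates: Σwᵢ(|x−xᵢ|+|y−yᵢ|) = Σwᵢ|x−xᵢ| + Σwᵢ|y−yᵢ|, so x and y are optimised independently as 1-D weighted medians.
Total weight W = 286; half = 143.
x-coordinate, sorted with cumulative weight:
  x=2 (Zone VI, w=2) cum 2
  x=4 (Zone II, w=50) cum 52
  x=4 (Zone IV, w=90) cum 142
  x=7 (Zone V, w=110) cum 252  ← median
  x=10 (Zone I, w=4) cum 256
  x=18 (Zone III, w=30) cum 286
⇒ x* = 7
y-coordinate, sorted with cumulative weight:
  y=4 (Zone VI, w=2) cum 2
  y=6 (Zone I, w=4) cum 6
  y=10 (Zone V, w=110) cum 116
  y=13 (Zone III, w=30) cum 146  ← median
  y=17 (Zone II, w=50) cum 196
  y=19 (Zone IV, w=90) cum 286
⇒ y* = 13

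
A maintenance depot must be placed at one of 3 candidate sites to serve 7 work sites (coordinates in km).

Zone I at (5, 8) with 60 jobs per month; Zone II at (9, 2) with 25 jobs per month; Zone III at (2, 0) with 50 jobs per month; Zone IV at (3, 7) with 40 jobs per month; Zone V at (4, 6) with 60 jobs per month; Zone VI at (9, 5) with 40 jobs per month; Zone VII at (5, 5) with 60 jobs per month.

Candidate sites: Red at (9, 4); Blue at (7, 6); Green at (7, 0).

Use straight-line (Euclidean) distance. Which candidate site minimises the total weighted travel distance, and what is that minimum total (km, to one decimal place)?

Blue, total 1240.6 km

Total weighted distance at each candidate:
  Red (9, 4): total = 1671.3
  Blue (7, 6): total = 1240.6
  Green (7, 0): total = 2079.0
Minimum is at Blue with total 1240.6 km.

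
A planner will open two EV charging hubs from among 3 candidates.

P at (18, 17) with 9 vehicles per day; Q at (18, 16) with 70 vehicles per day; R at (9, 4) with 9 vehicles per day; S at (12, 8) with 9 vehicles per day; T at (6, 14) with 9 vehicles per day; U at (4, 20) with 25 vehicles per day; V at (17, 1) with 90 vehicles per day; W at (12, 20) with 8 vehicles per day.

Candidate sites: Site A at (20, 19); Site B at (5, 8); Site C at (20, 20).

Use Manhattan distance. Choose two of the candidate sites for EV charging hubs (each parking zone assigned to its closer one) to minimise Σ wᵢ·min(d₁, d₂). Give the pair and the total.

Evaluate every pair (each demand assigned to the nearer of the two):
  {Site A, Site B}: total = 2691
  {Site B, Site C}: total = 2762
  {Site A, Site C}: total = 3316
Best pair: {Site A, Site B} with total 2691.

{Site A, Site B}, total 2691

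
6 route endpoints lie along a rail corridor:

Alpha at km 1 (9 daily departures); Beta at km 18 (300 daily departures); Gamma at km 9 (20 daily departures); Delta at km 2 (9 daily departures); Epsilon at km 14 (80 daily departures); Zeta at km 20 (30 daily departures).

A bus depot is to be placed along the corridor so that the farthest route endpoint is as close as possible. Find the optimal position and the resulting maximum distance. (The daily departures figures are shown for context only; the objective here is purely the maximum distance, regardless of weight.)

location 10.5, max distance 9.5

The 1-center on a line is the midpoint of the two extreme points: leftmost at 1, rightmost at 20.
Optimal location = (1 + 20)/2 = 10.5; maximum distance = (20 − 1)/2 = 9.5.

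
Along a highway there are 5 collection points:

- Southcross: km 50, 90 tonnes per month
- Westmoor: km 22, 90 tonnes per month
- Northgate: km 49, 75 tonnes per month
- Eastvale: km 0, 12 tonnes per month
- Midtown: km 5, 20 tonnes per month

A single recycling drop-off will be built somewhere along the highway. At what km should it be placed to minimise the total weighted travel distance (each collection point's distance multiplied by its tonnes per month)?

x = 49

For a sum of weighted absolute distances on a line, the optimum is the weighted median (not the mean). Total weight W = 287; half-weight = 143.5.
Sort by position and accumulate weight:
  km 0 (Eastvale, w=12) → cum 12
  km 5 (Midtown, w=20) → cum 32
  km 22 (Westmoor, w=90) → cum 122
  km 49 (Northgate, w=75) → cum 197  ≥ 143.5 → median here
  km 50 (Southcross, w=90) → cum 287
Optimal location: km 49.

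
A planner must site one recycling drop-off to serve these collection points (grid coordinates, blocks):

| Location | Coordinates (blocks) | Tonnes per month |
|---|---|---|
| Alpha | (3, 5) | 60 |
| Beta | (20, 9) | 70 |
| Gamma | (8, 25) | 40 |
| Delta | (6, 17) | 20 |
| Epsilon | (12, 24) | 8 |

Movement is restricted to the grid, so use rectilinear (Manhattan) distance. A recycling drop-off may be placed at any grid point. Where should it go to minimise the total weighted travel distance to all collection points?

Manhattan distance separates: Σwᵢ(|x−xᵢ|+|y−yᵢ|) = Σwᵢ|x−xᵢ| + Σwᵢ|y−yᵢ|, so x and y are optimised independently as 1-D weighted medians.
Total weight W = 198; half = 99.
x-coordinate, sorted with cumulative weight:
  x=3 (Alpha, w=60) cum 60
  x=6 (Delta, w=20) cum 80
  x=8 (Gamma, w=40) cum 120  ← median
  x=12 (Epsilon, w=8) cum 128
  x=20 (Beta, w=70) cum 198
⇒ x* = 8
y-coordinate, sorted with cumulative weight:
  y=5 (Alpha, w=60) cum 60
  y=9 (Beta, w=70) cum 130  ← median
  y=17 (Delta, w=20) cum 150
  y=24 (Epsilon, w=8) cum 158
  y=25 (Gamma, w=40) cum 198
⇒ y* = 9

(8, 9)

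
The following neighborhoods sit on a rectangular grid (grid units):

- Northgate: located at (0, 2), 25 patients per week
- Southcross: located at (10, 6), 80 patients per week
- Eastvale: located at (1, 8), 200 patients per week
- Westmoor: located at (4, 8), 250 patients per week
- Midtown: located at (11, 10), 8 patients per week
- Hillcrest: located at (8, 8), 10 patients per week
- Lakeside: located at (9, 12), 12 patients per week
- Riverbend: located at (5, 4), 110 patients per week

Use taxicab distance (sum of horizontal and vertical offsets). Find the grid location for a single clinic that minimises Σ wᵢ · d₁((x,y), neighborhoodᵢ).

(4, 8)

Manhattan distance separates: Σwᵢ(|x−xᵢ|+|y−yᵢ|) = Σwᵢ|x−xᵢ| + Σwᵢ|y−yᵢ|, so x and y are optimised independently as 1-D weighted medians.
Total weight W = 695; half = 347.5.
x-coordinate, sorted with cumulative weight:
  x=0 (Northgate, w=25) cum 25
  x=1 (Eastvale, w=200) cum 225
  x=4 (Westmoor, w=250) cum 475  ← median
  x=5 (Riverbend, w=110) cum 585
  x=8 (Hillcrest, w=10) cum 595
  x=9 (Lakeside, w=12) cum 607
  x=10 (Southcross, w=80) cum 687
  x=11 (Midtown, w=8) cum 695
⇒ x* = 4
y-coordinate, sorted with cumulative weight:
  y=2 (Northgate, w=25) cum 25
  y=4 (Riverbend, w=110) cum 135
  y=6 (Southcross, w=80) cum 215
  y=8 (Eastvale, w=200) cum 415  ← median
  y=8 (Westmoor, w=250) cum 665
  y=8 (Hillcrest, w=10) cum 675
  y=10 (Midtown, w=8) cum 683
  y=12 (Lakeside, w=12) cum 695
⇒ y* = 8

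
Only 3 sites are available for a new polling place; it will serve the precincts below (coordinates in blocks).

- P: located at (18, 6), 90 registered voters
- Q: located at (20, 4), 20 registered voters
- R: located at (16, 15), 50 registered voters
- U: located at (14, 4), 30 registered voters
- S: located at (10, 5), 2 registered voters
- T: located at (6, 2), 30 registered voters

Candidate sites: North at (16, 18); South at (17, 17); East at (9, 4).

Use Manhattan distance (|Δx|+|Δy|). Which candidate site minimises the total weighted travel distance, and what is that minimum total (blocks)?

Total weighted distance at each candidate:
  North (16, 18): total = 3068
  South (17, 17): total = 2848
  East (9, 4): total = 2414
Minimum is at East with total 2414 blocks.

East, total 2414 blocks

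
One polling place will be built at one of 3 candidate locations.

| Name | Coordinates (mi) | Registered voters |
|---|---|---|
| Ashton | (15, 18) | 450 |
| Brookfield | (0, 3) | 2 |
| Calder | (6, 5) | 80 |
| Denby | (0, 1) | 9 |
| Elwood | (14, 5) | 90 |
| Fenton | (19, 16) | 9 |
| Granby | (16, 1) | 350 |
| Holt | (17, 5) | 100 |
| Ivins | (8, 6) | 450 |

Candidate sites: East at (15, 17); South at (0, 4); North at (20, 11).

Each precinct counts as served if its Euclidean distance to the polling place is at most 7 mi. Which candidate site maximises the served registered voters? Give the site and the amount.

East, covering 459

Coverage radius r = 7 mi; a point is covered iff (Δx)²+(Δy)² ≤ 7² = 49.
  East (15, 17): covers {Ashton, Fenton} → 459
  South (0, 4): covers {Brookfield, Calder, Denby} → 91
  North (20, 11): covers {Fenton, Holt} → 109
Maximum coverage at East: 459 registered voters.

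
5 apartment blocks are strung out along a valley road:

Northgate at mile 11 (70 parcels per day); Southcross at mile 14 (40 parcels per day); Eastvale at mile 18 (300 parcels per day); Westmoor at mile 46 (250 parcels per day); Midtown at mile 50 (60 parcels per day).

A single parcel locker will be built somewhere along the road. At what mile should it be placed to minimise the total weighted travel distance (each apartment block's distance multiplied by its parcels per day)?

x = 18

For a sum of weighted absolute distances on a line, the optimum is the weighted median (not the mean). Total weight W = 720; half-weight = 360.
Sort by position and accumulate weight:
  mile 11 (Northgate, w=70) → cum 70
  mile 14 (Southcross, w=40) → cum 110
  mile 18 (Eastvale, w=300) → cum 410  ≥ 360 → median here
  mile 46 (Westmoor, w=250) → cum 660
  mile 50 (Midtown, w=60) → cum 720
Optimal location: mile 18.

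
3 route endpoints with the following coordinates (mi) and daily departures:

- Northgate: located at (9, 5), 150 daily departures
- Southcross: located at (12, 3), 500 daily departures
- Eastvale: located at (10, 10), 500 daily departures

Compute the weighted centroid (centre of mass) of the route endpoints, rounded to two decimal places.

(10.74, 6.30)

The minimiser of Σwᵢ‖p−pᵢ‖² is the weighted centroid p* = (Σwᵢpᵢ)/(Σwᵢ).
Σwᵢ = 1150.
Σwᵢxᵢ = 150·9 + 500·12 + 500·10 = 12350.
Σwᵢyᵢ = 150·5 + 500·3 + 500·10 = 7250.
x* = 12350/1150 = 10.74, y* = 7250/1150 = 6.30.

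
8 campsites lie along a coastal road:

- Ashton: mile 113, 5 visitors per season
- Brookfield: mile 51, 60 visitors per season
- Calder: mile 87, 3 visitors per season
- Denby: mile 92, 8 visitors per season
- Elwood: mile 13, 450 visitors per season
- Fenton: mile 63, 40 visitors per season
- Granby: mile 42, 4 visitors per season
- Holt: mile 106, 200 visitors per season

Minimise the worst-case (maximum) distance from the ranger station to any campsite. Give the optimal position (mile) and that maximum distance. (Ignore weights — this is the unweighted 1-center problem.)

The 1-center on a line is the midpoint of the two extreme points: leftmost at 13, rightmost at 113.
Optimal location = (13 + 113)/2 = 63; maximum distance = (113 − 13)/2 = 50.

location 63, max distance 50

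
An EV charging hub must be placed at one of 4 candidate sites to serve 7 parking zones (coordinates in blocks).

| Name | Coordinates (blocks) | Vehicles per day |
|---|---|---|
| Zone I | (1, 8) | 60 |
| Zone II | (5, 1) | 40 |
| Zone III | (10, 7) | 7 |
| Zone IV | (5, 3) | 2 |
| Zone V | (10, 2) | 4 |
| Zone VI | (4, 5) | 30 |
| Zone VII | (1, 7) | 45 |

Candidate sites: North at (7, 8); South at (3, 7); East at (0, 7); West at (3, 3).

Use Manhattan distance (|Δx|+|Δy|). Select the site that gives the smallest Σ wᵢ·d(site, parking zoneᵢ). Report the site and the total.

South, total 789 blocks

Total weighted distance at each candidate:
  North (7, 8): total = 1293
  South (3, 7): total = 789
  East (0, 7): total = 933
  West (3, 3): total = 1053
Minimum is at South with total 789 blocks.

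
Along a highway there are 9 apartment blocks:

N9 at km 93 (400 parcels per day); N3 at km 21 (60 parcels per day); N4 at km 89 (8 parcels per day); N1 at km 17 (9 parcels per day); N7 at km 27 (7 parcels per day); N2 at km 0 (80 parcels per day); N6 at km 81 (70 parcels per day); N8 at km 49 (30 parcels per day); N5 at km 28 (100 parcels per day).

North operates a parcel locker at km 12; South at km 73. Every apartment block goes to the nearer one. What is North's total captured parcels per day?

256

The indifferent point is the midpoint (12+73)/2 = 42.5; apartment blocks left of it (closer to North at 12) go to North, those right go to South.
  N2 at 0 (w=80) → North
  N1 at 17 (w=9) → North
  N3 at 21 (w=60) → North
  N7 at 27 (w=7) → North
  N5 at 28 (w=100) → North
  N8 at 49 (w=30) → South
  N6 at 81 (w=70) → South
  N4 at 89 (w=8) → South
  N9 at 93 (w=400) → South
North captures 256; South captures 508.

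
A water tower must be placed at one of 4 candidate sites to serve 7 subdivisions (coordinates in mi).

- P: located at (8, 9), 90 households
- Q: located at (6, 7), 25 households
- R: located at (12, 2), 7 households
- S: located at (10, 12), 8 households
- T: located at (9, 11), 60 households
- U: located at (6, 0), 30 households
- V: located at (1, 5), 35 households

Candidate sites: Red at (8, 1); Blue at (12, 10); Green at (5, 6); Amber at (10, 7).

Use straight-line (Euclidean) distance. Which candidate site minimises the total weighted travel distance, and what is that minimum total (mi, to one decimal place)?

Total weighted distance at each candidate:
  Red (8, 1): total = 1948.7
  Blue (12, 10): total = 1579.9
  Green (5, 6): total = 1247.1
  Amber (10, 7): total = 1244.2
Minimum is at Amber with total 1244.2 mi.

Amber, total 1244.2 mi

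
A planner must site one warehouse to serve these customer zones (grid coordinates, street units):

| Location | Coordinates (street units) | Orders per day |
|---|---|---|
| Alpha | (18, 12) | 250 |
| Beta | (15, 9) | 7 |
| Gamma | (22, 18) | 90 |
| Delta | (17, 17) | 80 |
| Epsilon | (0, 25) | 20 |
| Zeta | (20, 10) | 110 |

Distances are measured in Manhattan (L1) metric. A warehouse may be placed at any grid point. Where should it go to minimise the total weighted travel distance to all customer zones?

(18, 12)

Manhattan distance separates: Σwᵢ(|x−xᵢ|+|y−yᵢ|) = Σwᵢ|x−xᵢ| + Σwᵢ|y−yᵢ|, so x and y are optimised independently as 1-D weighted medians.
Total weight W = 557; half = 278.5.
x-coordinate, sorted with cumulative weight:
  x=0 (Epsilon, w=20) cum 20
  x=15 (Beta, w=7) cum 27
  x=17 (Delta, w=80) cum 107
  x=18 (Alpha, w=250) cum 357  ← median
  x=20 (Zeta, w=110) cum 467
  x=22 (Gamma, w=90) cum 557
⇒ x* = 18
y-coordinate, sorted with cumulative weight:
  y=9 (Beta, w=7) cum 7
  y=10 (Zeta, w=110) cum 117
  y=12 (Alpha, w=250) cum 367  ← median
  y=17 (Delta, w=80) cum 447
  y=18 (Gamma, w=90) cum 537
  y=25 (Epsilon, w=20) cum 557
⇒ y* = 12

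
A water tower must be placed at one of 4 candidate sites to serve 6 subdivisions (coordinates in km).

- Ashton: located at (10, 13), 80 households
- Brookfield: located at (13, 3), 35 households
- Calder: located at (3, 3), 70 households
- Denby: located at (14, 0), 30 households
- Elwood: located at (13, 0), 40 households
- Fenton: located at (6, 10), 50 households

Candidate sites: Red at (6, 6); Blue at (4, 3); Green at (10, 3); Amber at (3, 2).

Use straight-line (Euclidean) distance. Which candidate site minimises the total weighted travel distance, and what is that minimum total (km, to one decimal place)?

Red, total 2077.3 km

Total weighted distance at each candidate:
  Red (6, 6): total = 2077.3
  Blue (4, 3): total = 2374.6
  Green (10, 3): total = 2117.8
  Amber (3, 2): total = 2635.3
Minimum is at Red with total 2077.3 km.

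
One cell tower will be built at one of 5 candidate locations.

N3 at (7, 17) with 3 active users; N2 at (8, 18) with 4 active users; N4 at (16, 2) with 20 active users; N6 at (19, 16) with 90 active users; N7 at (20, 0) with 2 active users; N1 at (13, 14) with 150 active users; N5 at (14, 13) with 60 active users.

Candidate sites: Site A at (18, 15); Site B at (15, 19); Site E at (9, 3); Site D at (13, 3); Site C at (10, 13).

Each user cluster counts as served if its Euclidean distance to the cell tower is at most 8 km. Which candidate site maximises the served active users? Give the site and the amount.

Site B, covering 304

Coverage radius r = 8 km; a point is covered iff (Δx)²+(Δy)² ≤ 8² = 64.
  Site A (18, 15): covers {N6, N1, N5} → 300
  Site B (15, 19): covers {N2, N6, N1, N5} → 304
  Site E (9, 3): covers {N4} → 20
  Site D (13, 3): covers {N4, N7} → 22
  Site C (10, 13): covers {N3, N2, N1, N5} → 217
Maximum coverage at Site B: 304 active users.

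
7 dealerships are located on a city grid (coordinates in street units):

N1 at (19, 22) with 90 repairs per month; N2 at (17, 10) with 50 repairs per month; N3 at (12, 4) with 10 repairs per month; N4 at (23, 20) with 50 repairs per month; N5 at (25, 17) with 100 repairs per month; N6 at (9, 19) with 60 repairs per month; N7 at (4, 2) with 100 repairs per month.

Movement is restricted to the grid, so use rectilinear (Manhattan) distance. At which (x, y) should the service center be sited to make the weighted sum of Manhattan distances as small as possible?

Manhattan distance separates: Σwᵢ(|x−xᵢ|+|y−yᵢ|) = Σwᵢ|x−xᵢ| + Σwᵢ|y−yᵢ|, so x and y are optimised independently as 1-D weighted medians.
Total weight W = 460; half = 230.
x-coordinate, sorted with cumulative weight:
  x=4 (N7, w=100) cum 100
  x=9 (N6, w=60) cum 160
  x=12 (N3, w=10) cum 170
  x=17 (N2, w=50) cum 220
  x=19 (N1, w=90) cum 310  ← median
  x=23 (N4, w=50) cum 360
  x=25 (N5, w=100) cum 460
⇒ x* = 19
y-coordinate, sorted with cumulative weight:
  y=2 (N7, w=100) cum 100
  y=4 (N3, w=10) cum 110
  y=10 (N2, w=50) cum 160
  y=17 (N5, w=100) cum 260  ← median
  y=19 (N6, w=60) cum 320
  y=20 (N4, w=50) cum 370
  y=22 (N1, w=90) cum 460
⇒ y* = 17

(19, 17)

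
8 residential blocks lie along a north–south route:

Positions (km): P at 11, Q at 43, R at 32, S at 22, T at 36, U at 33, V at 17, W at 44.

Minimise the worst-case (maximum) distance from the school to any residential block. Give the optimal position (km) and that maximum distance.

location 27.5, max distance 16.5

The 1-center on a line is the midpoint of the two extreme points: leftmost at 11, rightmost at 44.
Optimal location = (11 + 44)/2 = 27.5; maximum distance = (44 − 11)/2 = 16.5.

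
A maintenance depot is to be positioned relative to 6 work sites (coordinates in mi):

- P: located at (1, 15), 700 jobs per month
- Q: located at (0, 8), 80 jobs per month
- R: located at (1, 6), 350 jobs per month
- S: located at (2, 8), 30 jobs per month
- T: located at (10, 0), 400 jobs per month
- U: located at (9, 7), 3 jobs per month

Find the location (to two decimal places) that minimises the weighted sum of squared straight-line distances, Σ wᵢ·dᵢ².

The minimiser of Σwᵢ‖p−pᵢ‖² is the weighted centroid p* = (Σwᵢpᵢ)/(Σwᵢ).
Σwᵢ = 1563.
Σwᵢxᵢ = 700·1 + 80·0 + 350·1 + 30·2 + 400·10 + 3·9 = 5137.
Σwᵢyᵢ = 700·15 + 80·8 + 350·6 + 30·8 + 400·0 + 3·7 = 13501.
x* = 5137/1563 = 3.29, y* = 13501/1563 = 8.64.

(3.29, 8.64)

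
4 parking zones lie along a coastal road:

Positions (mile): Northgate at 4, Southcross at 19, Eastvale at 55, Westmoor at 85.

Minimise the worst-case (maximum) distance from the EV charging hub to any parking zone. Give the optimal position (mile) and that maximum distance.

location 44.5, max distance 40.5

The 1-center on a line is the midpoint of the two extreme points: leftmost at 4, rightmost at 85.
Optimal location = (4 + 85)/2 = 44.5; maximum distance = (85 − 4)/2 = 40.5.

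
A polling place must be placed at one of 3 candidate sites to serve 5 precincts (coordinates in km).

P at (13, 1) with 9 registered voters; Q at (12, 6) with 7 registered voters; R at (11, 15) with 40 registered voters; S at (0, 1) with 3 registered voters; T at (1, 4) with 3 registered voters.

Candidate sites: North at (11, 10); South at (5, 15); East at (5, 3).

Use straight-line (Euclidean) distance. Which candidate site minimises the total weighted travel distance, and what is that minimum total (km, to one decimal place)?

North, total 389.5 km

Total weighted distance at each candidate:
  North (11, 10): total = 389.5
  South (5, 15): total = 544.6
  East (5, 3): total = 692.7
Minimum is at North with total 389.5 km.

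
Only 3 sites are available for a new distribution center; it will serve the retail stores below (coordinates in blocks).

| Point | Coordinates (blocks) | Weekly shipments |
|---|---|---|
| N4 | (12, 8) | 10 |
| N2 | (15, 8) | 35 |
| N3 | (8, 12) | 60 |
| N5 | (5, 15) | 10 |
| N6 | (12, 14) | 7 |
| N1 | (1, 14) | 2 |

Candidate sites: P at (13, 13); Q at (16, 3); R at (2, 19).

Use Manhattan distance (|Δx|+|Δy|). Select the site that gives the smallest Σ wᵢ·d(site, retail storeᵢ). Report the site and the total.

Total weighted distance at each candidate:
  P (13, 13): total = 805
  Q (16, 3): total = 1707
  R (2, 19): total = 2017
Minimum is at P with total 805 blocks.

P, total 805 blocks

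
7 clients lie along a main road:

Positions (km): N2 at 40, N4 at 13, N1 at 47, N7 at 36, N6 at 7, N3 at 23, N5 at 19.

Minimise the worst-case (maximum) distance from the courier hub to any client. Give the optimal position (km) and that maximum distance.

The 1-center on a line is the midpoint of the two extreme points: leftmost at 7, rightmost at 47.
Optimal location = (7 + 47)/2 = 27; maximum distance = (47 − 7)/2 = 20.

location 27, max distance 20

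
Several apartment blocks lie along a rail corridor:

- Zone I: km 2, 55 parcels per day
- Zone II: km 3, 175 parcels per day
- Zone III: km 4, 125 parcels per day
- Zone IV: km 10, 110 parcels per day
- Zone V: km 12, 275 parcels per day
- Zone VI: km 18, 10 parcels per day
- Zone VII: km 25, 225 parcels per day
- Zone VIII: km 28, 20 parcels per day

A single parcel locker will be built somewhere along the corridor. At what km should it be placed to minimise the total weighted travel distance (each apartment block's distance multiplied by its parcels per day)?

For a sum of weighted absolute distances on a line, the optimum is the weighted median (not the mean). Total weight W = 995; half-weight = 497.5.
Sort by position and accumulate weight:
  km 2 (Zone I, w=55) → cum 55
  km 3 (Zone II, w=175) → cum 230
  km 4 (Zone III, w=125) → cum 355
  km 10 (Zone IV, w=110) → cum 465
  km 12 (Zone V, w=275) → cum 740  ≥ 497.5 → median here
  km 18 (Zone VI, w=10) → cum 750
  km 25 (Zone VII, w=225) → cum 975
  km 28 (Zone VIII, w=20) → cum 995
Optimal location: km 12.

x = 12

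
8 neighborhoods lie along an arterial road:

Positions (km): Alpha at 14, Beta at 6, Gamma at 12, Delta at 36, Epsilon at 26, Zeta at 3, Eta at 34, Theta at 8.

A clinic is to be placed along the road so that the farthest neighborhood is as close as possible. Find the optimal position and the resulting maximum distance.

The 1-center on a line is the midpoint of the two extreme points: leftmost at 3, rightmost at 36.
Optimal location = (3 + 36)/2 = 19.5; maximum distance = (36 − 3)/2 = 16.5.

location 19.5, max distance 16.5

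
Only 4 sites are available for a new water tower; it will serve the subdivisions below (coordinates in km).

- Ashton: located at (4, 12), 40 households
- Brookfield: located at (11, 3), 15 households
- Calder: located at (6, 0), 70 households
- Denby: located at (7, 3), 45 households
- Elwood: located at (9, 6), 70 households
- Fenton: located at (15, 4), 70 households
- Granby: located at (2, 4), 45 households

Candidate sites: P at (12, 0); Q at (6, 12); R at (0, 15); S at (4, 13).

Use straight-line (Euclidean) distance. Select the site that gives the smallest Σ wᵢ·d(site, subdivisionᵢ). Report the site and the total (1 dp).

Total weighted distance at each candidate:
  P (12, 0): total = 2611.0
  Q (6, 12): total = 3196.9
  R (0, 15): total = 4896.4
  S (4, 13): total = 3625.5
Minimum is at P with total 2611.0 km.

P, total 2611.0 km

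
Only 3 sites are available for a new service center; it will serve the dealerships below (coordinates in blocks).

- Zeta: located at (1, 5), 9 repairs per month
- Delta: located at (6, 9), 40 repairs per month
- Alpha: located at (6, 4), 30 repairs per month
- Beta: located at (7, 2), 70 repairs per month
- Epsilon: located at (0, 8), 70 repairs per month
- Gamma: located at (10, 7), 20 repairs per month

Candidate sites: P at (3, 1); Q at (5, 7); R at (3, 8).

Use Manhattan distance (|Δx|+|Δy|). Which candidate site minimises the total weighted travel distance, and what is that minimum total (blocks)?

Total weighted distance at each candidate:
  P (3, 1): total = 1984
  Q (5, 7): total = 1304
  R (3, 8): total = 1485
Minimum is at Q with total 1304 blocks.

Q, total 1304 blocks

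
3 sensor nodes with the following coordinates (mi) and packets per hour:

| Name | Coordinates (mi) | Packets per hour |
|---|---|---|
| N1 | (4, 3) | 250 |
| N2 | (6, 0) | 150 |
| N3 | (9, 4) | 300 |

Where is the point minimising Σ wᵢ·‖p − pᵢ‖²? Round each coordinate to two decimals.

The minimiser of Σwᵢ‖p−pᵢ‖² is the weighted centroid p* = (Σwᵢpᵢ)/(Σwᵢ).
Σwᵢ = 700.
Σwᵢxᵢ = 250·4 + 150·6 + 300·9 = 4600.
Σwᵢyᵢ = 250·3 + 150·0 + 300·4 = 1950.
x* = 4600/700 = 6.57, y* = 1950/700 = 2.79.

(6.57, 2.79)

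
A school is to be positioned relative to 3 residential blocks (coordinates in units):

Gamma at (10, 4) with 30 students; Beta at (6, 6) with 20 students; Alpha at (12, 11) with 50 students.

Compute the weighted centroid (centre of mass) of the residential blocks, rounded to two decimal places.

The minimiser of Σwᵢ‖p−pᵢ‖² is the weighted centroid p* = (Σwᵢpᵢ)/(Σwᵢ).
Σwᵢ = 100.
Σwᵢxᵢ = 30·10 + 20·6 + 50·12 = 1020.
Σwᵢyᵢ = 30·4 + 20·6 + 50·11 = 790.
x* = 1020/100 = 10.20, y* = 790/100 = 7.90.

(10.20, 7.90)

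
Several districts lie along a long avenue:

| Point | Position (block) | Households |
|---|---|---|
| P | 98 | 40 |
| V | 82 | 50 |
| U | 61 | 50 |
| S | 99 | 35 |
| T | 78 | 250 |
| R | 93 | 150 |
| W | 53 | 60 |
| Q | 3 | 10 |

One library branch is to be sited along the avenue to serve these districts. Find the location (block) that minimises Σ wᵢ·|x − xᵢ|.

For a sum of weighted absolute distances on a line, the optimum is the weighted median (not the mean). Total weight W = 645; half-weight = 322.5.
Sort by position and accumulate weight:
  block 3 (Q, w=10) → cum 10
  block 53 (W, w=60) → cum 70
  block 61 (U, w=50) → cum 120
  block 78 (T, w=250) → cum 370  ≥ 322.5 → median here
  block 82 (V, w=50) → cum 420
  block 93 (R, w=150) → cum 570
  block 98 (P, w=40) → cum 610
  block 99 (S, w=35) → cum 645
Optimal location: block 78.

x = 78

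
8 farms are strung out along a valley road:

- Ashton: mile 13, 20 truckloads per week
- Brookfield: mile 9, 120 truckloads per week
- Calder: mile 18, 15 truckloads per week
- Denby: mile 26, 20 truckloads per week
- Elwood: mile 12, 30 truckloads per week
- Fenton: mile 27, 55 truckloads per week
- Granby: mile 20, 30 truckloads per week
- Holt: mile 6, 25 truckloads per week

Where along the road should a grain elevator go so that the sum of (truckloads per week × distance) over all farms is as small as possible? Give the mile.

For a sum of weighted absolute distances on a line, the optimum is the weighted median (not the mean). Total weight W = 315; half-weight = 157.5.
Sort by position and accumulate weight:
  mile 6 (Holt, w=25) → cum 25
  mile 9 (Brookfield, w=120) → cum 145
  mile 12 (Elwood, w=30) → cum 175  ≥ 157.5 → median here
  mile 13 (Ashton, w=20) → cum 195
  mile 18 (Calder, w=15) → cum 210
  mile 20 (Granby, w=30) → cum 240
  mile 26 (Denby, w=20) → cum 260
  mile 27 (Fenton, w=55) → cum 315
Optimal location: mile 12.

x = 12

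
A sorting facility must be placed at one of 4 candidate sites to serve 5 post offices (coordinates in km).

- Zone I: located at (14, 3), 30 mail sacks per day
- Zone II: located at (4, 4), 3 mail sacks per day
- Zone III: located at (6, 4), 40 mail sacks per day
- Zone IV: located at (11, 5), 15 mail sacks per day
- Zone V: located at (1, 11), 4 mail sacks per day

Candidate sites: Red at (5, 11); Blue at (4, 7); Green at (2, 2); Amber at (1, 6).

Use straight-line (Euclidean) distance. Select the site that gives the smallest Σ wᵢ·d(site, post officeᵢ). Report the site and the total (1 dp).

Blue, total 605.5 km

Total weighted distance at each candidate:
  Red (5, 11): total = 808.6
  Blue (4, 7): total = 605.5
  Green (2, 2): total = 727.1
  Amber (1, 6): total = 797.2
Minimum is at Blue with total 605.5 km.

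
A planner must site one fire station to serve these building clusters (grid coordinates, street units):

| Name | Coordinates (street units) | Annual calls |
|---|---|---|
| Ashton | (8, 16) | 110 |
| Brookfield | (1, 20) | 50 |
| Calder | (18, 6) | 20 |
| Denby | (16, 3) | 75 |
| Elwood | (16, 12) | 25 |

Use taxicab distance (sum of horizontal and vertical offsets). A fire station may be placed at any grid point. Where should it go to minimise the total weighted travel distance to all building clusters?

(8, 16)

Manhattan distance separates: Σwᵢ(|x−xᵢ|+|y−yᵢ|) = Σwᵢ|x−xᵢ| + Σwᵢ|y−yᵢ|, so x and y are optimised independently as 1-D weighted medians.
Total weight W = 280; half = 140.
x-coordinate, sorted with cumulative weight:
  x=1 (Brookfield, w=50) cum 50
  x=8 (Ashton, w=110) cum 160  ← median
  x=16 (Denby, w=75) cum 235
  x=16 (Elwood, w=25) cum 260
  x=18 (Calder, w=20) cum 280
⇒ x* = 8
y-coordinate, sorted with cumulative weight:
  y=3 (Denby, w=75) cum 75
  y=6 (Calder, w=20) cum 95
  y=12 (Elwood, w=25) cum 120
  y=16 (Ashton, w=110) cum 230  ← median
  y=20 (Brookfield, w=50) cum 280
⇒ y* = 16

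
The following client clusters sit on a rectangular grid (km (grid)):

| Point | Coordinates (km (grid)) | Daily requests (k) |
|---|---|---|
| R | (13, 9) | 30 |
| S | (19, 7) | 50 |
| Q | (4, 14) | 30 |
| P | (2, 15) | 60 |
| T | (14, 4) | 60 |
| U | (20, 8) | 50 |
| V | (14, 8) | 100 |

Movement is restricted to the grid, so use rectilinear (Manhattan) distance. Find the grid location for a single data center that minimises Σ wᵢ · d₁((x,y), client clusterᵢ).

Manhattan distance separates: Σwᵢ(|x−xᵢ|+|y−yᵢ|) = Σwᵢ|x−xᵢ| + Σwᵢ|y−yᵢ|, so x and y are optimised independently as 1-D weighted medians.
Total weight W = 380; half = 190.
x-coordinate, sorted with cumulative weight:
  x=2 (P, w=60) cum 60
  x=4 (Q, w=30) cum 90
  x=13 (R, w=30) cum 120
  x=14 (T, w=60) cum 180
  x=14 (V, w=100) cum 280  ← median
  x=19 (S, w=50) cum 330
  x=20 (U, w=50) cum 380
⇒ x* = 14
y-coordinate, sorted with cumulative weight:
  y=4 (T, w=60) cum 60
  y=7 (S, w=50) cum 110
  y=8 (U, w=50) cum 160
  y=8 (V, w=100) cum 260  ← median
  y=9 (R, w=30) cum 290
  y=14 (Q, w=30) cum 320
  y=15 (P, w=60) cum 380
⇒ y* = 8

(14, 8)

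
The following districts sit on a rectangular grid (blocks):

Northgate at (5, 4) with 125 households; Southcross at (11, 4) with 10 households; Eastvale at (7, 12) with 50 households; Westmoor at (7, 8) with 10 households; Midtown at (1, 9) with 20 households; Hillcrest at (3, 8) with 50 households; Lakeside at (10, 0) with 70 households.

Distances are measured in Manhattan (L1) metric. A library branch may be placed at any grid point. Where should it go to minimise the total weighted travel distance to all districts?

(5, 4)

Manhattan distance separates: Σwᵢ(|x−xᵢ|+|y−yᵢ|) = Σwᵢ|x−xᵢ| + Σwᵢ|y−yᵢ|, so x and y are optimised independently as 1-D weighted medians.
Total weight W = 335; half = 167.5.
x-coordinate, sorted with cumulative weight:
  x=1 (Midtown, w=20) cum 20
  x=3 (Hillcrest, w=50) cum 70
  x=5 (Northgate, w=125) cum 195  ← median
  x=7 (Eastvale, w=50) cum 245
  x=7 (Westmoor, w=10) cum 255
  x=10 (Lakeside, w=70) cum 325
  x=11 (Southcross, w=10) cum 335
⇒ x* = 5
y-coordinate, sorted with cumulative weight:
  y=0 (Lakeside, w=70) cum 70
  y=4 (Northgate, w=125) cum 195  ← median
  y=4 (Southcross, w=10) cum 205
  y=8 (Westmoor, w=10) cum 215
  y=8 (Hillcrest, w=50) cum 265
  y=9 (Midtown, w=20) cum 285
  y=12 (Eastvale, w=50) cum 335
⇒ y* = 4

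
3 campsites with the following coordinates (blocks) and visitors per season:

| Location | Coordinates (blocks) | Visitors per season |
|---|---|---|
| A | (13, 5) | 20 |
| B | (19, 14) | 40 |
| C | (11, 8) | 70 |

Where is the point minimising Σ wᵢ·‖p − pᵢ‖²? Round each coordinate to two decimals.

The minimiser of Σwᵢ‖p−pᵢ‖² is the weighted centroid p* = (Σwᵢpᵢ)/(Σwᵢ).
Σwᵢ = 130.
Σwᵢxᵢ = 20·13 + 40·19 + 70·11 = 1790.
Σwᵢyᵢ = 20·5 + 40·14 + 70·8 = 1220.
x* = 1790/130 = 13.77, y* = 1220/130 = 9.38.

(13.77, 9.38)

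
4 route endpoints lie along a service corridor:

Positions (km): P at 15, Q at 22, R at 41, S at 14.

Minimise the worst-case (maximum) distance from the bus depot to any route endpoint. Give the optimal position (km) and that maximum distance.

The 1-center on a line is the midpoint of the two extreme points: leftmost at 14, rightmost at 41.
Optimal location = (14 + 41)/2 = 27.5; maximum distance = (41 − 14)/2 = 13.5.

location 27.5, max distance 13.5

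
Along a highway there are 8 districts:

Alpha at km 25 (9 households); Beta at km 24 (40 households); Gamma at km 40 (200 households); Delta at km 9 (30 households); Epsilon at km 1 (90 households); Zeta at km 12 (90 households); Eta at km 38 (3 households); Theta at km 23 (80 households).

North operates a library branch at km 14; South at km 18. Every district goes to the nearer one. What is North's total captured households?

The indifferent point is the midpoint (14+18)/2 = 16; districts left of it (closer to North at 14) go to North, those right go to South.
  Epsilon at 1 (w=90) → North
  Delta at 9 (w=30) → North
  Zeta at 12 (w=90) → North
  Theta at 23 (w=80) → South
  Beta at 24 (w=40) → South
  Alpha at 25 (w=9) → South
  Eta at 38 (w=3) → South
  Gamma at 40 (w=200) → South
North captures 210; South captures 332.

210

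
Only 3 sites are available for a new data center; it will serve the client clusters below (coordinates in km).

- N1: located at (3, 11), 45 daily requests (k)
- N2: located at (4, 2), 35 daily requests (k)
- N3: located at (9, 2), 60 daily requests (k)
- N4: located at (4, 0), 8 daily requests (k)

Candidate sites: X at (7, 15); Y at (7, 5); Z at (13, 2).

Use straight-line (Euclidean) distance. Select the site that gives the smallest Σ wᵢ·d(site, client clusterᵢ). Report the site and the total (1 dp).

Y, total 736.0 km

Total weighted distance at each candidate:
  X (7, 15): total = 1633.1
  Y (7, 5): total = 736.0
  Z (13, 2): total = 1234.2
Minimum is at Y with total 736.0 km.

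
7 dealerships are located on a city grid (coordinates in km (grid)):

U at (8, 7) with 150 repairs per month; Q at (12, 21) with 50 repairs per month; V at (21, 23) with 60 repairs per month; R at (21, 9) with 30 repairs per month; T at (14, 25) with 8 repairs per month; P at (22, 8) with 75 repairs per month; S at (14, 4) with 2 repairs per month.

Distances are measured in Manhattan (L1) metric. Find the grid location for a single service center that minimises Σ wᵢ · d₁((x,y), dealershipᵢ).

Manhattan distance separates: Σwᵢ(|x−xᵢ|+|y−yᵢ|) = Σwᵢ|x−xᵢ| + Σwᵢ|y−yᵢ|, so x and y are optimised independently as 1-D weighted medians.
Total weight W = 375; half = 187.5.
x-coordinate, sorted with cumulative weight:
  x=8 (U, w=150) cum 150
  x=12 (Q, w=50) cum 200  ← median
  x=14 (T, w=8) cum 208
  x=14 (S, w=2) cum 210
  x=21 (V, w=60) cum 270
  x=21 (R, w=30) cum 300
  x=22 (P, w=75) cum 375
⇒ x* = 12
y-coordinate, sorted with cumulative weight:
  y=4 (S, w=2) cum 2
  y=7 (U, w=150) cum 152
  y=8 (P, w=75) cum 227  ← median
  y=9 (R, w=30) cum 257
  y=21 (Q, w=50) cum 307
  y=23 (V, w=60) cum 367
  y=25 (T, w=8) cum 375
⇒ y* = 8

(12, 8)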